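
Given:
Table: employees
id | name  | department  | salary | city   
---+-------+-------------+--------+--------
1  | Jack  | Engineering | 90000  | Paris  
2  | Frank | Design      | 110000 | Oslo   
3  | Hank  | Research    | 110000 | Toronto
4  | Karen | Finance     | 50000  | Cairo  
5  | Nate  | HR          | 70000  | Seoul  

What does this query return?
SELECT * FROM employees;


SELECT * returns all 5 rows with all columns

5 rows:
1, Jack, Engineering, 90000, Paris
2, Frank, Design, 110000, Oslo
3, Hank, Research, 110000, Toronto
4, Karen, Finance, 50000, Cairo
5, Nate, HR, 70000, Seoul


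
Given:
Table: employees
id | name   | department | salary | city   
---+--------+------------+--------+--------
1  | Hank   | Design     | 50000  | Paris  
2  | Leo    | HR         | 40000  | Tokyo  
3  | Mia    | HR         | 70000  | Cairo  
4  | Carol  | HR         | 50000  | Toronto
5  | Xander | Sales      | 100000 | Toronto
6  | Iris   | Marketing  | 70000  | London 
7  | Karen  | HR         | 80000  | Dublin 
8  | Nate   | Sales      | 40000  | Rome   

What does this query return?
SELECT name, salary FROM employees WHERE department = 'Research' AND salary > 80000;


Filtering: department = 'Research' AND salary > 80000
Matching: 0 rows

Empty result set (0 rows)


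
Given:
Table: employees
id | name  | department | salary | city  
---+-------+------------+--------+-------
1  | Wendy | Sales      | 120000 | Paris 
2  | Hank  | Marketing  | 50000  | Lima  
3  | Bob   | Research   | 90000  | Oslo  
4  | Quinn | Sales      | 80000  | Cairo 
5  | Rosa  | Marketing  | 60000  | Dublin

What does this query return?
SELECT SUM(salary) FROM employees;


SUM(salary) = 120000 + 50000 + 90000 + 80000 + 60000 = 400000

400000


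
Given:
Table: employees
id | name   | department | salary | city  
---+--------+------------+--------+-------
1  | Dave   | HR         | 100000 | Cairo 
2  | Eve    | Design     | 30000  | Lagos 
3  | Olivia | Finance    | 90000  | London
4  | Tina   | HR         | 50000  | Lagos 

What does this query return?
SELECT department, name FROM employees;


Projecting columns: department, name

4 rows:
HR, Dave
Design, Eve
Finance, Olivia
HR, Tina


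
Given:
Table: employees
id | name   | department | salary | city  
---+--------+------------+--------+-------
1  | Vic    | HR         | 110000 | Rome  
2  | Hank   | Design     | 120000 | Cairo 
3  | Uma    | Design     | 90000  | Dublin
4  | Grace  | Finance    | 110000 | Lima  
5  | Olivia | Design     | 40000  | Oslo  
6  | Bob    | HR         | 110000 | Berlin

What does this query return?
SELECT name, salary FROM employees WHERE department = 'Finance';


Filtering: department = 'Finance'
Matching rows: 1

1 rows:
Grace, 110000


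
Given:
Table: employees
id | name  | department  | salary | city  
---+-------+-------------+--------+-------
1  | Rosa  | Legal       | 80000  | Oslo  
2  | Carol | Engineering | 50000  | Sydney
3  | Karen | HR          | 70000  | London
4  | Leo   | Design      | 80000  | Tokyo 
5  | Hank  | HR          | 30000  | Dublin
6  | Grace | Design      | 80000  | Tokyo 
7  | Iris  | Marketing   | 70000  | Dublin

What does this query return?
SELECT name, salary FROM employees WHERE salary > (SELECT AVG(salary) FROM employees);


Subquery: AVG(salary) = 65714.29
Filtering: salary > 65714.29
  Rosa (80000) -> MATCH
  Karen (70000) -> MATCH
  Leo (80000) -> MATCH
  Grace (80000) -> MATCH
  Iris (70000) -> MATCH


5 rows:
Rosa, 80000
Karen, 70000
Leo, 80000
Grace, 80000
Iris, 70000


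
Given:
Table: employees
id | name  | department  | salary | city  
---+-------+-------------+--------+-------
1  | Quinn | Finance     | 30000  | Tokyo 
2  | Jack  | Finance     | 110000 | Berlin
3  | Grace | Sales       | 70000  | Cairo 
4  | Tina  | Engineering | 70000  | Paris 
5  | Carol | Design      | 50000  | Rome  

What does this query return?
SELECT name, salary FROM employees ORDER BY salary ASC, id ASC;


Sorting by salary ASC, then id ASC for ties

5 rows:
Quinn, 30000
Carol, 50000
Grace, 70000
Tina, 70000
Jack, 110000


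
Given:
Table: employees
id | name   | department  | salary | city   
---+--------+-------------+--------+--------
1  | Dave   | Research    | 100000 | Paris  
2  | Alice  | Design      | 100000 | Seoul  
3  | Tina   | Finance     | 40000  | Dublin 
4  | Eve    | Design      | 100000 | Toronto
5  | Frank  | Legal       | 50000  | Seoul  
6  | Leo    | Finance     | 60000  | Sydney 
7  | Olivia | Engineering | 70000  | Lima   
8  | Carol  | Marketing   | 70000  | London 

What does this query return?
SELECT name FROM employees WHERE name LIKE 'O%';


LIKE 'O%' matches names starting with 'O'
Matching: 1

1 rows:
Olivia


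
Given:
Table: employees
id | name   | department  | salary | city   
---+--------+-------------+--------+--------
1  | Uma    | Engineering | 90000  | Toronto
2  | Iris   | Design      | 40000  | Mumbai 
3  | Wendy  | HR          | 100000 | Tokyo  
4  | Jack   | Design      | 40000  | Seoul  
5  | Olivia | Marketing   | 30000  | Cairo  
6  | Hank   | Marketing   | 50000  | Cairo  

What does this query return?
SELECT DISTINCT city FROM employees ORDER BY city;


All 'city' values (row order): Toronto, Mumbai, Tokyo, Seoul, Cairo, Cairo
Removing duplicates leaves 5 unique value(s).

5 values:
Cairo
Mumbai
Seoul
Tokyo
Toronto


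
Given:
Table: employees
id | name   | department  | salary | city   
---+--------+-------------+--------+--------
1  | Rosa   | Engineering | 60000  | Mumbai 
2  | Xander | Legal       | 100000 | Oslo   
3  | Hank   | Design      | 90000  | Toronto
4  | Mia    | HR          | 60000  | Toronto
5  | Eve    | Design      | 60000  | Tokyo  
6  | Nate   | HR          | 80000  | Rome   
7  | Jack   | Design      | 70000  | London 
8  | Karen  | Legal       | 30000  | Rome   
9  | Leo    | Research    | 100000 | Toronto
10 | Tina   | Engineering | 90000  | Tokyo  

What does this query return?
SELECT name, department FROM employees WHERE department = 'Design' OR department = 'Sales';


Filtering: department = 'Design' OR 'Sales'
Matching: 3 rows

3 rows:
Hank, Design
Eve, Design
Jack, Design


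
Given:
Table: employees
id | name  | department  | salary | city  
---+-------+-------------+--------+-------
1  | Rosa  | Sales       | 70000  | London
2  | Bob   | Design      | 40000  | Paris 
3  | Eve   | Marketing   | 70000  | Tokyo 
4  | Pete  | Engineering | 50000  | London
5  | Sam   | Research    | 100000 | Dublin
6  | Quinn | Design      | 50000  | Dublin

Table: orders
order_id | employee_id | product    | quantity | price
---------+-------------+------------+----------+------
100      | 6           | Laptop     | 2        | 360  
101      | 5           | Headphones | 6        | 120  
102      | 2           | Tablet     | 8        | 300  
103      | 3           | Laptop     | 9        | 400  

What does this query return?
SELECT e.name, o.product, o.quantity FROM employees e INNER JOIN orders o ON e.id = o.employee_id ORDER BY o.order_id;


Joining employees.id = orders.employee_id:
  employee Quinn (id=6) -> order Laptop
  employee Sam (id=5) -> order Headphones
  employee Bob (id=2) -> order Tablet
  employee Eve (id=3) -> order Laptop


4 rows:
Quinn, Laptop, 2
Sam, Headphones, 6
Bob, Tablet, 8
Eve, Laptop, 9


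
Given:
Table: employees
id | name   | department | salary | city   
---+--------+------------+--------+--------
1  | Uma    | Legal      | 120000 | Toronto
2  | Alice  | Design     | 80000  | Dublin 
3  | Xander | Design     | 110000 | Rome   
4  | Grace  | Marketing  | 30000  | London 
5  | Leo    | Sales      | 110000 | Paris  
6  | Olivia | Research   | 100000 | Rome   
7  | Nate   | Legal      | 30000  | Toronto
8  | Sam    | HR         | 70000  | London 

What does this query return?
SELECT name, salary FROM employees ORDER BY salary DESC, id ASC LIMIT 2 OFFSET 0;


Sort by salary DESC (id ASC tiebreak), then skip 0 and take 2
Rows 1 through 2

2 rows:
Uma, 120000
Xander, 110000


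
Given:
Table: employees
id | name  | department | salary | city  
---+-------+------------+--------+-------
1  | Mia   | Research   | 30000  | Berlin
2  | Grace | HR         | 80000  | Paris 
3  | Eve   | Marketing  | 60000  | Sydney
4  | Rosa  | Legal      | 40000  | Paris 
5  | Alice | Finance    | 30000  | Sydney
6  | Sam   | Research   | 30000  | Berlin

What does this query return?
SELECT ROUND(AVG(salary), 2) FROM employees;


SUM(salary) = 270000
COUNT = 6
ROUND(AVG, 2) = ROUND(270000 / 6, 2) = 45000.0

45000.0


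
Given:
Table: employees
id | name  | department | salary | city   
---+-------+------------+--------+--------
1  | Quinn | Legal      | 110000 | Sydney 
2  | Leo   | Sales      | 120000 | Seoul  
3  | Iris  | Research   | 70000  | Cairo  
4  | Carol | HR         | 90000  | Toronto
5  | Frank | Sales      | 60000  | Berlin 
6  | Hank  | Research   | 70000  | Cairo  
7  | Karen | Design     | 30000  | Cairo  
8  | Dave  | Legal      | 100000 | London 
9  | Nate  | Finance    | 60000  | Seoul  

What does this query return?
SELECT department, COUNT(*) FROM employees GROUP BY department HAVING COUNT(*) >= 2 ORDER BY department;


Groups with count >= 2:
  Legal: 2 -> PASS
  Research: 2 -> PASS
  Sales: 2 -> PASS
  Design: 1 -> filtered out
  Finance: 1 -> filtered out
  HR: 1 -> filtered out


3 groups:
Legal, 2
Research, 2
Sales, 2


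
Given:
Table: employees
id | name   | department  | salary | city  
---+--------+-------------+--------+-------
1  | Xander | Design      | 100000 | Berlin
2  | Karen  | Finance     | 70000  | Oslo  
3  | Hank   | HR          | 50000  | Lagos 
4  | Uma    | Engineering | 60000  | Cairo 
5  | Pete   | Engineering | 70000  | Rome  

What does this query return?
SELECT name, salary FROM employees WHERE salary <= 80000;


Filtering: salary <= 80000
Matching: 4 rows

4 rows:
Karen, 70000
Hank, 50000
Uma, 60000
Pete, 70000


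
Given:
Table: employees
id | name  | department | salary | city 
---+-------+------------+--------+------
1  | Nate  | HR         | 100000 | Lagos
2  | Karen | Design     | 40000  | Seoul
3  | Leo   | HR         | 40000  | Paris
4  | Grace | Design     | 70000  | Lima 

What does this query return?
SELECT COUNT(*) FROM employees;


COUNT(*) counts all rows

4


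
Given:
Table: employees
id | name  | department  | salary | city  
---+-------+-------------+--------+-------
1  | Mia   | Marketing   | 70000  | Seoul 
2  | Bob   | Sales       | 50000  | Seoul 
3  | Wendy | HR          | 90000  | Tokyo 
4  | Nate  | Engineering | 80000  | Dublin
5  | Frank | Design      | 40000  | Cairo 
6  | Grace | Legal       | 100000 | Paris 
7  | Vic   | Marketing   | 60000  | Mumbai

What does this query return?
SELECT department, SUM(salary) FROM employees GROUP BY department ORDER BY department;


Summing salary within each department:
  Design: 40000 = 40000
  Engineering: 80000 = 80000
  HR: 90000 = 90000
  Legal: 100000 = 100000
  Marketing: 70000 + 60000 = 130000
  Sales: 50000 = 50000


6 groups:
Design, 40000
Engineering, 80000
HR, 90000
Legal, 100000
Marketing, 130000
Sales, 50000


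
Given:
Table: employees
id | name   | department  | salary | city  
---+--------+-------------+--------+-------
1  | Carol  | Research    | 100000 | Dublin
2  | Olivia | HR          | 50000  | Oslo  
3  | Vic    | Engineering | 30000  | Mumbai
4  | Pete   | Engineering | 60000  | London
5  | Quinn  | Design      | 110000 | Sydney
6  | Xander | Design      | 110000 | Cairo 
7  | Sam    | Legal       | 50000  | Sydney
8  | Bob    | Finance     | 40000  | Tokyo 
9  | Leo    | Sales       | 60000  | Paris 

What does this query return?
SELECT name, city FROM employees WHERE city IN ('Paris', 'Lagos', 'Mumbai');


Filtering: city IN ('Paris', 'Lagos', 'Mumbai')
Matching: 2 rows

2 rows:
Vic, Mumbai
Leo, Paris


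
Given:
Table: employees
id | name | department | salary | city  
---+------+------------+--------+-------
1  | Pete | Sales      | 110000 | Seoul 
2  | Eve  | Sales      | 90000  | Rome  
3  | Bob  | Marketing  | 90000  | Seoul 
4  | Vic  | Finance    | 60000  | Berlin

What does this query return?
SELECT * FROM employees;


SELECT * returns all 4 rows with all columns

4 rows:
1, Pete, Sales, 110000, Seoul
2, Eve, Sales, 90000, Rome
3, Bob, Marketing, 90000, Seoul
4, Vic, Finance, 60000, Berlin


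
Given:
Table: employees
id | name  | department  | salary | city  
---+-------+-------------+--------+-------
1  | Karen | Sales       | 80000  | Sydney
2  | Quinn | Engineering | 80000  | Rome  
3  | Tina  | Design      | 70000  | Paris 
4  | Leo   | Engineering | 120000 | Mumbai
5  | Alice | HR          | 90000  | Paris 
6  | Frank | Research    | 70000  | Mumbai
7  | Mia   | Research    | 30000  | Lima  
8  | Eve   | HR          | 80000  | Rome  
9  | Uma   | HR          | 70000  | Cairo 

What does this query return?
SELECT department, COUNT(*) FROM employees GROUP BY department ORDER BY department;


Assigning each row to its department group:
  Karen -> Sales
  Quinn -> Engineering
  Tina -> Design
  Leo -> Engineering
  Alice -> HR
  Frank -> Research
  Mia -> Research
  Eve -> HR
  Uma -> HR


5 groups:
Design, 1
Engineering, 2
HR, 3
Research, 2
Sales, 1


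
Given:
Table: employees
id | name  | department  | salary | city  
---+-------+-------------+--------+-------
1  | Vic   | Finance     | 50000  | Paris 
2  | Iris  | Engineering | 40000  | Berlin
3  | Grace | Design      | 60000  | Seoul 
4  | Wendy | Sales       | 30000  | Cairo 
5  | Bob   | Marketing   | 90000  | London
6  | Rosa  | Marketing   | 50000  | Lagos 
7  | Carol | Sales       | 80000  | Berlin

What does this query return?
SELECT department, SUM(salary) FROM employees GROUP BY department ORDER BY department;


Summing salary within each department:
  Design: 60000 = 60000
  Engineering: 40000 = 40000
  Finance: 50000 = 50000
  Marketing: 90000 + 50000 = 140000
  Sales: 30000 + 80000 = 110000


5 groups:
Design, 60000
Engineering, 40000
Finance, 50000
Marketing, 140000
Sales, 110000


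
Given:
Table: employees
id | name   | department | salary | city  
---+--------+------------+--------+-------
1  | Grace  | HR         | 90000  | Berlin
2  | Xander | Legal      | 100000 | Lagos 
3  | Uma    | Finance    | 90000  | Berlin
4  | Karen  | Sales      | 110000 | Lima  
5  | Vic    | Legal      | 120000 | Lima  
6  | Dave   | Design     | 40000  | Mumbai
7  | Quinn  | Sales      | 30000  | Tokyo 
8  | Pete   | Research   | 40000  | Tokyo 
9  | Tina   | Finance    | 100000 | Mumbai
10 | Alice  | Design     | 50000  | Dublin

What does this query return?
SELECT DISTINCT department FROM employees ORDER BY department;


All 'department' values (row order): HR, Legal, Finance, Sales, Legal, Design, Sales, Research, Finance, Design
Removing duplicates leaves 6 unique value(s).

6 values:
Design
Finance
HR
Legal
Research
Sales


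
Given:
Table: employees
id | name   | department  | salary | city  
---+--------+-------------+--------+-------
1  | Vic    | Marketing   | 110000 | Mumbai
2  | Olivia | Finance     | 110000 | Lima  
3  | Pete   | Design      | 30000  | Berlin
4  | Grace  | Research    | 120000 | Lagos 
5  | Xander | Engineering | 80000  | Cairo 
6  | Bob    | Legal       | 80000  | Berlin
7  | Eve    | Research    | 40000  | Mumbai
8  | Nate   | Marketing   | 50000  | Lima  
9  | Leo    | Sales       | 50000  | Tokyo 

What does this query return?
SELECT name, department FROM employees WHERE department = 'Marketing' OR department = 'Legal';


Filtering: department = 'Marketing' OR 'Legal'
Matching: 3 rows

3 rows:
Vic, Marketing
Bob, Legal
Nate, Marketing


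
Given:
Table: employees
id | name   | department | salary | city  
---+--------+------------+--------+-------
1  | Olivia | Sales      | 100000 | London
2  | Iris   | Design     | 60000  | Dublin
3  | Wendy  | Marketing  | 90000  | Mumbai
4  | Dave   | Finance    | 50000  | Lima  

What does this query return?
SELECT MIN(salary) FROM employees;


Salaries: 100000, 60000, 90000, 50000
MIN = 50000

50000


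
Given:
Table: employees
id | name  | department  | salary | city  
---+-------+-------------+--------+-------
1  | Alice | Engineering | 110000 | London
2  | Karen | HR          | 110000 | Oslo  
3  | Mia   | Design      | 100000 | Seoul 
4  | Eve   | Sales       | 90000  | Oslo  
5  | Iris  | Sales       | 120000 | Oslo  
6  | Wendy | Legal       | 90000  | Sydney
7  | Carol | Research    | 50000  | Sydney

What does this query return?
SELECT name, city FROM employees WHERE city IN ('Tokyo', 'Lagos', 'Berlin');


Filtering: city IN ('Tokyo', 'Lagos', 'Berlin')
Matching: 0 rows

Empty result set (0 rows)


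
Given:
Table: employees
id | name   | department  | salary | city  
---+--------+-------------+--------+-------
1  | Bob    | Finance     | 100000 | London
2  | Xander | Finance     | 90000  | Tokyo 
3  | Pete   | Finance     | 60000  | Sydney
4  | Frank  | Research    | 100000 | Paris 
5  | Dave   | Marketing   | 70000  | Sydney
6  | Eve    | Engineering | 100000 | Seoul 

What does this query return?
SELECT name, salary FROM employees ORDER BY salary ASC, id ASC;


Sorting by salary ASC, then id ASC for ties

6 rows:
Pete, 60000
Dave, 70000
Xander, 90000
Bob, 100000
Frank, 100000
Eve, 100000


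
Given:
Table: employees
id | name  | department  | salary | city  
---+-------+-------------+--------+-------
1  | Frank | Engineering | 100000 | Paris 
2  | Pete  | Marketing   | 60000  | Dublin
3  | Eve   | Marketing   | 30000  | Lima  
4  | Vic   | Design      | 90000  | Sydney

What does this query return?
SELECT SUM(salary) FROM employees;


SUM(salary) = 100000 + 60000 + 30000 + 90000 = 280000

280000


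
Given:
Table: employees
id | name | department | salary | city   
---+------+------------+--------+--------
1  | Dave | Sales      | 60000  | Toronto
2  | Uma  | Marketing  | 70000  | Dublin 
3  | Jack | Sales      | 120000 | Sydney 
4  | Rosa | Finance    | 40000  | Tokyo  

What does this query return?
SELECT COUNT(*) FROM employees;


COUNT(*) counts all rows

4


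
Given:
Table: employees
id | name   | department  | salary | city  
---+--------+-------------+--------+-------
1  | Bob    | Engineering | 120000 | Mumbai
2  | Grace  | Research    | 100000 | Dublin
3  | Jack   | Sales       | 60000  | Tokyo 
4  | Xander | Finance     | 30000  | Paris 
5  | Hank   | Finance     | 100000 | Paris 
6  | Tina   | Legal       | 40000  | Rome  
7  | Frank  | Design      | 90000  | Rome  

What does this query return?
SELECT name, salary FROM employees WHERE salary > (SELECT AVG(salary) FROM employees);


Subquery: AVG(salary) = 77142.86
Filtering: salary > 77142.86
  Bob (120000) -> MATCH
  Grace (100000) -> MATCH
  Hank (100000) -> MATCH
  Frank (90000) -> MATCH


4 rows:
Bob, 120000
Grace, 100000
Hank, 100000
Frank, 90000


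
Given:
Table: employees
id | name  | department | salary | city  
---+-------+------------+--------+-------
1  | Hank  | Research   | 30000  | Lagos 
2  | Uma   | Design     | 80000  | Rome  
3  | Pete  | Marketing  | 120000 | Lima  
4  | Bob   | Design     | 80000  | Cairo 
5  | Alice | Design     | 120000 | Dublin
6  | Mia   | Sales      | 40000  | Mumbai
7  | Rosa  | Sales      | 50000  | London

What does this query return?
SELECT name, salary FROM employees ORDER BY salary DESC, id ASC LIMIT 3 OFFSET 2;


Sort by salary DESC (id ASC tiebreak), then skip 2 and take 3
Rows 3 through 5

3 rows:
Uma, 80000
Bob, 80000
Rosa, 50000


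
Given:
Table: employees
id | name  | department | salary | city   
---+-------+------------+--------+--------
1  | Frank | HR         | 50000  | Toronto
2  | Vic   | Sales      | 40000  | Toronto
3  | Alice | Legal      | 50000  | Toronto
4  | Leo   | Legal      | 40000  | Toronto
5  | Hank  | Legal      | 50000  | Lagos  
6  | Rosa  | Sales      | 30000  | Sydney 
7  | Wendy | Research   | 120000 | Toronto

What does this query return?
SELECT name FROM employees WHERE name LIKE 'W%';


LIKE 'W%' matches names starting with 'W'
Matching: 1

1 rows:
Wendy


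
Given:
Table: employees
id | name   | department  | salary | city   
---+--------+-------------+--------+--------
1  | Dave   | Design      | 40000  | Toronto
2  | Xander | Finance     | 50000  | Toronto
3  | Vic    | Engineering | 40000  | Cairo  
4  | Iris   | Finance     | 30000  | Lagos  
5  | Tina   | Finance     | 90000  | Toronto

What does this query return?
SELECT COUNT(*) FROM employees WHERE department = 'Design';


Counting rows where department = 'Design'
  Dave -> MATCH


1


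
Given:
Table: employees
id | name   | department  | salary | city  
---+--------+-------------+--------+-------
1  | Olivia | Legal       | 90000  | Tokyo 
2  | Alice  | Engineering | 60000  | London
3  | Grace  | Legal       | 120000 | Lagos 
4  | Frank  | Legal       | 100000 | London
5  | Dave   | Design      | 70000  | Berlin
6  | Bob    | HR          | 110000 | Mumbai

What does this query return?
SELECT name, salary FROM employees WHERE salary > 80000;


Filtering: salary > 80000
Matching: 4 rows

4 rows:
Olivia, 90000
Grace, 120000
Frank, 100000
Bob, 110000


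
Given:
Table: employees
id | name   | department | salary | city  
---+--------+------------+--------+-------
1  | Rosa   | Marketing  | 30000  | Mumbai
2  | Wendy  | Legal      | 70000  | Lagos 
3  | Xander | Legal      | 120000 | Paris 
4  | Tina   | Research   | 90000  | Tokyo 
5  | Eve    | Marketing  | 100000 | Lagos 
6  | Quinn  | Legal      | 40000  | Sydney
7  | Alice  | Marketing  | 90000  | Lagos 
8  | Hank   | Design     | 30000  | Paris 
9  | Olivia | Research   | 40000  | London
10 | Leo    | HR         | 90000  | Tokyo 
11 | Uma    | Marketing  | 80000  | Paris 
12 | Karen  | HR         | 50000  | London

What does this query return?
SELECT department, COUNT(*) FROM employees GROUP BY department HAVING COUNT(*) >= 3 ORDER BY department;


Groups with count >= 3:
  Legal: 3 -> PASS
  Marketing: 4 -> PASS
  Design: 1 -> filtered out
  HR: 2 -> filtered out
  Research: 2 -> filtered out


2 groups:
Legal, 3
Marketing, 4


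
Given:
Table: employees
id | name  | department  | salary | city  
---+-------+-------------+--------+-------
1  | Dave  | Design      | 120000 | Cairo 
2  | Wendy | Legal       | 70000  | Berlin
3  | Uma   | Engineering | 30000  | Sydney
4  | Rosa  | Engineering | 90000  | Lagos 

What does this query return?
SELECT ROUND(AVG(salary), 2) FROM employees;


SUM(salary) = 310000
COUNT = 4
ROUND(AVG, 2) = ROUND(310000 / 4, 2) = 77500.0

77500.0


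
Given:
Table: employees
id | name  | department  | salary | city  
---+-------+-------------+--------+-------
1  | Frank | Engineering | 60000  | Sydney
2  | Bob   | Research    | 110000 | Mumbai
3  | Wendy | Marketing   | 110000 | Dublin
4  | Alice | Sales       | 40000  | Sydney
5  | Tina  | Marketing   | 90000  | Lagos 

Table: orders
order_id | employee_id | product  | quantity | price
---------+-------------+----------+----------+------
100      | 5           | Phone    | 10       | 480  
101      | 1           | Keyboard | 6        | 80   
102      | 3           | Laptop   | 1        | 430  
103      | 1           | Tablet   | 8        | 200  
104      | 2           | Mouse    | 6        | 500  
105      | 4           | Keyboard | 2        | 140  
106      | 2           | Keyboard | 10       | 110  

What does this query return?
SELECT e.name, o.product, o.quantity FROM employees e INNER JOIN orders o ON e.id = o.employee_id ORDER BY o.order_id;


Joining employees.id = orders.employee_id:
  employee Tina (id=5) -> order Phone
  employee Frank (id=1) -> order Keyboard
  employee Wendy (id=3) -> order Laptop
  employee Frank (id=1) -> order Tablet
  employee Bob (id=2) -> order Mouse
  employee Alice (id=4) -> order Keyboard
  employee Bob (id=2) -> order Keyboard


7 rows:
Tina, Phone, 10
Frank, Keyboard, 6
Wendy, Laptop, 1
Frank, Tablet, 8
Bob, Mouse, 6
Alice, Keyboard, 2
Bob, Keyboard, 10


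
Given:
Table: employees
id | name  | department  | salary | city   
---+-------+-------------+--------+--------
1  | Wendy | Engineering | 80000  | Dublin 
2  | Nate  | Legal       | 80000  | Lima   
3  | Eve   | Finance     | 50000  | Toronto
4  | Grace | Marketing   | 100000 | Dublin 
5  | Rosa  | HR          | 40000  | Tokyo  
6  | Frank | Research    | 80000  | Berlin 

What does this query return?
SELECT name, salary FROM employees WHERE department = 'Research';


Filtering: department = 'Research'
Matching rows: 1

1 rows:
Frank, 80000


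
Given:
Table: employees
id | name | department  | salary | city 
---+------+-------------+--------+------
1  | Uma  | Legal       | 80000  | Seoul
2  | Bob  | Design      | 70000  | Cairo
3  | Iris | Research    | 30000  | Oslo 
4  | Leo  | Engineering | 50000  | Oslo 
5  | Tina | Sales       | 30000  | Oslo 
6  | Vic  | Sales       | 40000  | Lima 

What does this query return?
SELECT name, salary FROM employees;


Projecting columns: name, salary

6 rows:
Uma, 80000
Bob, 70000
Iris, 30000
Leo, 50000
Tina, 30000
Vic, 40000


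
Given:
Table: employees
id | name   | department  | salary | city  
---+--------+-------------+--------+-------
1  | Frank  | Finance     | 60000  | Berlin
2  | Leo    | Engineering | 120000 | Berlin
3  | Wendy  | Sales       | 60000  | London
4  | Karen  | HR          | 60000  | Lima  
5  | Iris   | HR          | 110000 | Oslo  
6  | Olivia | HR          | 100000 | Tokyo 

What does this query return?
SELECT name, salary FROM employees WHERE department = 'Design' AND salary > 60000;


Filtering: department = 'Design' AND salary > 60000
Matching: 0 rows

Empty result set (0 rows)


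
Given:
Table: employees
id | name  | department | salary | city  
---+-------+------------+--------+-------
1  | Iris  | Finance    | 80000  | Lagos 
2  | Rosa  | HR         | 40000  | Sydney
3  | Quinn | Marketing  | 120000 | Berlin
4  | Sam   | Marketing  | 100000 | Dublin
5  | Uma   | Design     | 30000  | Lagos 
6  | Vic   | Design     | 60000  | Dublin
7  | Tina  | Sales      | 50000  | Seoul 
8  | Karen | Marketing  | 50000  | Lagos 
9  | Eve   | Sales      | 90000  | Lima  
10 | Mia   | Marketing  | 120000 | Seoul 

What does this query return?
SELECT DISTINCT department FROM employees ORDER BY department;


All 'department' values (row order): Finance, HR, Marketing, Marketing, Design, Design, Sales, Marketing, Sales, Marketing
Removing duplicates leaves 5 unique value(s).

5 values:
Design
Finance
HR
Marketing
Sales


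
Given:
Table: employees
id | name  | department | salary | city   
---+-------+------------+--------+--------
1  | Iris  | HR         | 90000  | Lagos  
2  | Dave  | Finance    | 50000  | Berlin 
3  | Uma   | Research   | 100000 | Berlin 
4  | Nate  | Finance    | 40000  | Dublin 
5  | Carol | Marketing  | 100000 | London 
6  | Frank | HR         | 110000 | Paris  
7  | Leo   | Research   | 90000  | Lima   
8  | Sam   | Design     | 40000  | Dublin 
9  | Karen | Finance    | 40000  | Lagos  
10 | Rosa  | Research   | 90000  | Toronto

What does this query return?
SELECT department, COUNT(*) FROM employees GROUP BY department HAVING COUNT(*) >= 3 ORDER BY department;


Groups with count >= 3:
  Finance: 3 -> PASS
  Research: 3 -> PASS
  Design: 1 -> filtered out
  HR: 2 -> filtered out
  Marketing: 1 -> filtered out


2 groups:
Finance, 3
Research, 3


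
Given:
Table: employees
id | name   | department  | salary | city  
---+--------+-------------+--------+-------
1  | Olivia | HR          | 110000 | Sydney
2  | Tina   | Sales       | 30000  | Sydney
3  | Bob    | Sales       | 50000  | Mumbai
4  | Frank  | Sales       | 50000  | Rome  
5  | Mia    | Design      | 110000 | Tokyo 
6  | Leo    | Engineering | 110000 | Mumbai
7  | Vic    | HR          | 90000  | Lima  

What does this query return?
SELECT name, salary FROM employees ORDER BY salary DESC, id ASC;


Sorting by salary DESC, then id ASC for ties

7 rows:
Olivia, 110000
Mia, 110000
Leo, 110000
Vic, 90000
Bob, 50000
Frank, 50000
Tina, 30000


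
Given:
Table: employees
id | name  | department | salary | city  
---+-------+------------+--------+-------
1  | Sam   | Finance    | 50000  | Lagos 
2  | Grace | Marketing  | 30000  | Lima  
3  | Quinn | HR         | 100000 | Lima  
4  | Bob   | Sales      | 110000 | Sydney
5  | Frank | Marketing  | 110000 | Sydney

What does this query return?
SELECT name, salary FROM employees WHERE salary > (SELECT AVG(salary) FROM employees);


Subquery: AVG(salary) = 80000.0
Filtering: salary > 80000.0
  Quinn (100000) -> MATCH
  Bob (110000) -> MATCH
  Frank (110000) -> MATCH


3 rows:
Quinn, 100000
Bob, 110000
Frank, 110000


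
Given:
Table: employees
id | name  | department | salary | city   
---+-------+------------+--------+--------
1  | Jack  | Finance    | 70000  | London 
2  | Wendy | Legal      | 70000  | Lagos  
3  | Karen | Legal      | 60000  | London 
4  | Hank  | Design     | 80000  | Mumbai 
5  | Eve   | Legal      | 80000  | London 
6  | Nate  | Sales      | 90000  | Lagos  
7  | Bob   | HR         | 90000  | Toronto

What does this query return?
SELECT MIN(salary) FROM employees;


Salaries: 70000, 70000, 60000, 80000, 80000, 90000, 90000
MIN = 60000

60000


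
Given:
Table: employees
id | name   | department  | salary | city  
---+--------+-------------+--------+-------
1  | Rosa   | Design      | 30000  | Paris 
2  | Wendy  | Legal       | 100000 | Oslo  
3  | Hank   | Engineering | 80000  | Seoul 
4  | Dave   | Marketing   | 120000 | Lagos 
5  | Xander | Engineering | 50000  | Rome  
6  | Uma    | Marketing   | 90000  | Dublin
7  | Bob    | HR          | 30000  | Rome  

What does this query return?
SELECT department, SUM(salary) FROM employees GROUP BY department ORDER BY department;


Summing salary within each department:
  Design: 30000 = 30000
  Engineering: 80000 + 50000 = 130000
  HR: 30000 = 30000
  Legal: 100000 = 100000
  Marketing: 120000 + 90000 = 210000


5 groups:
Design, 30000
Engineering, 130000
HR, 30000
Legal, 100000
Marketing, 210000


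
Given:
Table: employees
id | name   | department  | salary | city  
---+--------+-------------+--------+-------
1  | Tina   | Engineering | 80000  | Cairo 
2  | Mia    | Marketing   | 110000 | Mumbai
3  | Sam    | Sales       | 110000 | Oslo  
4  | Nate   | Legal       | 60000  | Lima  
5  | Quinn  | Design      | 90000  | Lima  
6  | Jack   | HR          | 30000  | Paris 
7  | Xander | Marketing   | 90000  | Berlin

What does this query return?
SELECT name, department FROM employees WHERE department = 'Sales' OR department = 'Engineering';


Filtering: department = 'Sales' OR 'Engineering'
Matching: 2 rows

2 rows:
Tina, Engineering
Sam, Sales


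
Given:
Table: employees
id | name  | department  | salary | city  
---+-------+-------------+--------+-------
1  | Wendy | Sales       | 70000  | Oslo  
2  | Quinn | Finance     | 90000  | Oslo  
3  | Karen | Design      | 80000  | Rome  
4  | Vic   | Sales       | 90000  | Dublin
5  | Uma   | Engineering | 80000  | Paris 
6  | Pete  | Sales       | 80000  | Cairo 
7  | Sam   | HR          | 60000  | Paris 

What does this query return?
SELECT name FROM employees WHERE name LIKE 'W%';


LIKE 'W%' matches names starting with 'W'
Matching: 1

1 rows:
Wendy


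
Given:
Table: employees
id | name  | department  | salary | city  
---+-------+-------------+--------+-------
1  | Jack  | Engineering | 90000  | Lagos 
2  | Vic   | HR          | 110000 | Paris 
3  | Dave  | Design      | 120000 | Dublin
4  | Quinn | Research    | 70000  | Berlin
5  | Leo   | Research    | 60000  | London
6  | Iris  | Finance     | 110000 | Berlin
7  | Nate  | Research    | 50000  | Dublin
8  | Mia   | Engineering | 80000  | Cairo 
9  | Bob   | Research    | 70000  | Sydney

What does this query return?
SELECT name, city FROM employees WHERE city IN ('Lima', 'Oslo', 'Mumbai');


Filtering: city IN ('Lima', 'Oslo', 'Mumbai')
Matching: 0 rows

Empty result set (0 rows)


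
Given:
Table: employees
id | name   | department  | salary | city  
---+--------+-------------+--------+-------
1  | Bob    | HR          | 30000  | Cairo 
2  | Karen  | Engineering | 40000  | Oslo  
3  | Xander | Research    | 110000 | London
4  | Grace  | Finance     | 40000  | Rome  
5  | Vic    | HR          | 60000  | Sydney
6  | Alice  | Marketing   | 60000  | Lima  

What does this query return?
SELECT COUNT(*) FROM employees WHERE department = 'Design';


Counting rows where department = 'Design'


0


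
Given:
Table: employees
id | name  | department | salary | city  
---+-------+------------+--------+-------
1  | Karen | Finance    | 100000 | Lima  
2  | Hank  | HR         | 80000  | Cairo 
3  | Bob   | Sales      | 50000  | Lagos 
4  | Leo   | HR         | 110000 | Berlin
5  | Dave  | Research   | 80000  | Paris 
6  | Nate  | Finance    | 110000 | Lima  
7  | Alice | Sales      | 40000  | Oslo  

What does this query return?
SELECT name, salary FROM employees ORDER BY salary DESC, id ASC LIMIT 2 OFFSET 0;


Sort by salary DESC (id ASC tiebreak), then skip 0 and take 2
Rows 1 through 2

2 rows:
Leo, 110000
Nate, 110000


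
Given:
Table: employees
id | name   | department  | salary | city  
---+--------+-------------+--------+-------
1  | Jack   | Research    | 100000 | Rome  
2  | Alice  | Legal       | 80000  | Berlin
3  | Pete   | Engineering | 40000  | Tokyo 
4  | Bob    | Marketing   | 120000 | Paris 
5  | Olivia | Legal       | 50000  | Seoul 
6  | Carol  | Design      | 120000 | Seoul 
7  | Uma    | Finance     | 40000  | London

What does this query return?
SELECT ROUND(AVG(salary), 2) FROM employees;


SUM(salary) = 550000
COUNT = 7
ROUND(AVG, 2) = ROUND(550000 / 7, 2) = 78571.43

78571.43


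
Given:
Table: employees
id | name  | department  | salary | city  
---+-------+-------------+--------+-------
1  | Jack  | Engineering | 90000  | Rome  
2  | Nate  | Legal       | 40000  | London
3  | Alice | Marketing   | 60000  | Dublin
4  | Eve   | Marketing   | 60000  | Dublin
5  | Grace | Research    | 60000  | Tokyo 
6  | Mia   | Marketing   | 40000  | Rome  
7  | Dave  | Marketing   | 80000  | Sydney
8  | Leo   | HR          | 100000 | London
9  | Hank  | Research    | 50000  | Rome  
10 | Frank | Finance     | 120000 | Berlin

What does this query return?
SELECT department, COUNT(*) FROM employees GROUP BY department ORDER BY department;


Assigning each row to its department group:
  Jack -> Engineering
  Nate -> Legal
  Alice -> Marketing
  Eve -> Marketing
  Grace -> Research
  Mia -> Marketing
  Dave -> Marketing
  Leo -> HR
  Hank -> Research
  Frank -> Finance


6 groups:
Engineering, 1
Finance, 1
HR, 1
Legal, 1
Marketing, 4
Research, 2


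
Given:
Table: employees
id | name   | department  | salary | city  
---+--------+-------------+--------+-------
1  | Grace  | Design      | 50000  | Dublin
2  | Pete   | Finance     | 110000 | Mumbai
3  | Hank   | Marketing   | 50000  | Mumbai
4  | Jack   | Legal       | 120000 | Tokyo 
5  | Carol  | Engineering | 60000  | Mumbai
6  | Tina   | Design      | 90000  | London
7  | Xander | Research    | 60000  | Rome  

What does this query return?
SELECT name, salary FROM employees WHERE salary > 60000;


Filtering: salary > 60000
Matching: 3 rows

3 rows:
Pete, 110000
Jack, 120000
Tina, 90000


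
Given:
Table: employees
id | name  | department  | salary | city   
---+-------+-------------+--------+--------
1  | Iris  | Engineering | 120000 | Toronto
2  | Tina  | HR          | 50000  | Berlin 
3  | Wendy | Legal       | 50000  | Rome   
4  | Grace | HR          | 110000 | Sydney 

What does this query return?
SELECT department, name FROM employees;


Projecting columns: department, name

4 rows:
Engineering, Iris
HR, Tina
Legal, Wendy
HR, Grace


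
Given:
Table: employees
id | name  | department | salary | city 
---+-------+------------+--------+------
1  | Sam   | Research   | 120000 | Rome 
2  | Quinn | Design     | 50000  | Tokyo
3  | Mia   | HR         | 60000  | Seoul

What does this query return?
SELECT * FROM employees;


SELECT * returns all 3 rows with all columns

3 rows:
1, Sam, Research, 120000, Rome
2, Quinn, Design, 50000, Tokyo
3, Mia, HR, 60000, Seoul


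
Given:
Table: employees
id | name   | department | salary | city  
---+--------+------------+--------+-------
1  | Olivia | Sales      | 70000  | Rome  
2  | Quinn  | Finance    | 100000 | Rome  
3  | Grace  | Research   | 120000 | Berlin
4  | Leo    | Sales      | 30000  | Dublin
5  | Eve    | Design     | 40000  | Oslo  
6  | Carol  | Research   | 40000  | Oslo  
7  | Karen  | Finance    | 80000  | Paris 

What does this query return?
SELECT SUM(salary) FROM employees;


SUM(salary) = 70000 + 100000 + 120000 + 30000 + 40000 + 40000 + 80000 = 480000

480000


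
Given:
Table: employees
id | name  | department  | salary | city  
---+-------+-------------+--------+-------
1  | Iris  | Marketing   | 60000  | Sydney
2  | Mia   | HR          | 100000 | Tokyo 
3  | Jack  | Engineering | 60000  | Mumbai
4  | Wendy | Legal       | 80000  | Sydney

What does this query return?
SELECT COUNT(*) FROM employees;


COUNT(*) counts all rows

4


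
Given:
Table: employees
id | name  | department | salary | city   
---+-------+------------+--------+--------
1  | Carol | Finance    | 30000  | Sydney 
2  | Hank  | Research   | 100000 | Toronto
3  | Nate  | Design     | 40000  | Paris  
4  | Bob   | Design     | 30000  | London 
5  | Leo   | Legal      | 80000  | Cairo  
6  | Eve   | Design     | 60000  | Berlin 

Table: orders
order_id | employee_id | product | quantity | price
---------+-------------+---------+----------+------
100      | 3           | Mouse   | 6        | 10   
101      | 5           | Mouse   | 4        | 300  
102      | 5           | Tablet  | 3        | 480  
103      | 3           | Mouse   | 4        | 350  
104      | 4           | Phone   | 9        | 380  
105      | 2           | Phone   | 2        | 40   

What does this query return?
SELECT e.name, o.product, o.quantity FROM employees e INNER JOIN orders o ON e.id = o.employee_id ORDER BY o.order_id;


Joining employees.id = orders.employee_id:
  employee Nate (id=3) -> order Mouse
  employee Leo (id=5) -> order Mouse
  employee Leo (id=5) -> order Tablet
  employee Nate (id=3) -> order Mouse
  employee Bob (id=4) -> order Phone
  employee Hank (id=2) -> order Phone


6 rows:
Nate, Mouse, 6
Leo, Mouse, 4
Leo, Tablet, 3
Nate, Mouse, 4
Bob, Phone, 9
Hank, Phone, 2


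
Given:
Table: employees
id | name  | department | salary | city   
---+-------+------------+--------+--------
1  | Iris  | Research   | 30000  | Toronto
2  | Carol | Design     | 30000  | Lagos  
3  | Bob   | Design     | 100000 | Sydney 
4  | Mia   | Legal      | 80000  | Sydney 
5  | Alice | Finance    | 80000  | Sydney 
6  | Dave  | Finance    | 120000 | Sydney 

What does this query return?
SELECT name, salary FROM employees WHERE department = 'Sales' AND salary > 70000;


Filtering: department = 'Sales' AND salary > 70000
Matching: 0 rows

Empty result set (0 rows)


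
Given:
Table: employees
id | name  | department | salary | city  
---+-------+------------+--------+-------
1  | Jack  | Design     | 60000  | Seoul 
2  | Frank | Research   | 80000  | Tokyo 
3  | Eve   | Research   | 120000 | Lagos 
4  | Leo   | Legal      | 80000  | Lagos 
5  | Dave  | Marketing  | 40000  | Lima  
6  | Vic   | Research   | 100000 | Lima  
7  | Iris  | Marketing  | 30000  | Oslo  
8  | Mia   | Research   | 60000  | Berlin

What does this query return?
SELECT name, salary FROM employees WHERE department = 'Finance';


Filtering: department = 'Finance'
Matching rows: 0

Empty result set (0 rows)


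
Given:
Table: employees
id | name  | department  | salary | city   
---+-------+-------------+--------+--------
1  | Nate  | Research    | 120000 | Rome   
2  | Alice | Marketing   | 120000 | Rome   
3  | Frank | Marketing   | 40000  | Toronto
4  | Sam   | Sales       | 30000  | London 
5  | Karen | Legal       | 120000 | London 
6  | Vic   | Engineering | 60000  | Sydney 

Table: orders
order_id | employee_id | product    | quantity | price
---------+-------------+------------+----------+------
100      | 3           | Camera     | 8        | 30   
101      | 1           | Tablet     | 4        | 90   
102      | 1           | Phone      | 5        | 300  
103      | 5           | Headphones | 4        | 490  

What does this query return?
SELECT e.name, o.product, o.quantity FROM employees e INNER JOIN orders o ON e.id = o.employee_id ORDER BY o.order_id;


Joining employees.id = orders.employee_id:
  employee Frank (id=3) -> order Camera
  employee Nate (id=1) -> order Tablet
  employee Nate (id=1) -> order Phone
  employee Karen (id=5) -> order Headphones


4 rows:
Frank, Camera, 8
Nate, Tablet, 4
Nate, Phone, 5
Karen, Headphones, 4
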